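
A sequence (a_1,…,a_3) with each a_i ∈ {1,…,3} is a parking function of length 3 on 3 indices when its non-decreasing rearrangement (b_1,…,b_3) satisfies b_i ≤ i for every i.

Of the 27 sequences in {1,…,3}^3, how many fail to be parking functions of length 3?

11

Count = (3−3+1)·(3+1)^(3−1) = 1 · 16 = 16
E.g. (2,3,2) → sorted (2,2,3): b_1=2>1, not a PF.
So 27 − 16 = 11 fail.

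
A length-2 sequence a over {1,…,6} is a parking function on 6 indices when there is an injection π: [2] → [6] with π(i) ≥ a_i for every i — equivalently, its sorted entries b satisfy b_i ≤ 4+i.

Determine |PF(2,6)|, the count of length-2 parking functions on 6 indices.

#PF = (6+1−2)·(6+1)^{2−1} = 5 · 7 = 35 [KW]
Check (6,1) → sorted (1,6): b_i ≤ 4+i ∀i, a PF.

35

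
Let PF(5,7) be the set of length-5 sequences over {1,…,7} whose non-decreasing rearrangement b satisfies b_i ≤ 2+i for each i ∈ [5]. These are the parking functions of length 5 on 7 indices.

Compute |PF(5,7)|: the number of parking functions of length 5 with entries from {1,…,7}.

Count = (7+1−5)·(7+1)^{5−1} = 3×4096 = 12288 [KW]
Example (2,3,2,2,4) → sorted (2,2,2,3,4): b_i ≤ 2+i ∀i, a PF.

12288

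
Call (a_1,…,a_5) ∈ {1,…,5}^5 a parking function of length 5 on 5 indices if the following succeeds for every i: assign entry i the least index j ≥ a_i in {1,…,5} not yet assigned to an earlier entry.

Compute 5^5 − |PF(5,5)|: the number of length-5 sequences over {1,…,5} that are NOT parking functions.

|PF(5,5)| = (5+1−5)·(5+1)^{5−1} = 1×1296 = 1296 [KW]
One tuple (4,3,5,4,5) → sorted (3,4,4,5,5): b_1=3>1, not a PF.
5^5 − 1296 = 3125 − 1296 = 1829

1829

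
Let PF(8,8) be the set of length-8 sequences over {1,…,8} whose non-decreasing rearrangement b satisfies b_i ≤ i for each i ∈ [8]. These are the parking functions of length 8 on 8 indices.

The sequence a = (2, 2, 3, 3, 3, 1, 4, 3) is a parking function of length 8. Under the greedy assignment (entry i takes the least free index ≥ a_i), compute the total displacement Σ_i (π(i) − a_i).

15

Σπ = 36 ({1..8} each once); Σa = 2+2+3+3+3+1+4+3 = 21; disp = 36−21 = 15.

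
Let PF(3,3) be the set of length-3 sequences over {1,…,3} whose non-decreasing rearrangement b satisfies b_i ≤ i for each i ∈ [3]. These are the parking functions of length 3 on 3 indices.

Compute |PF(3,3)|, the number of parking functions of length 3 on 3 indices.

|PF(3,3)| = (3+1−3)·(3+1)^{3−1} = 1 · 16 = 16 (Pollak)
Check (1,2,2) → sorted (1,2,2): b_i ≤ i ∀i, a PF.

16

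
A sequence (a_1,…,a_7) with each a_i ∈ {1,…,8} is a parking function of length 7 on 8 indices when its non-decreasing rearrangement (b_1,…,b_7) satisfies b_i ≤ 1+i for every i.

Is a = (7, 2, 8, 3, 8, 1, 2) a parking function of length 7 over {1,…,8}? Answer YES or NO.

Sorted: b = (1, 2, 2, 3, 7, 8, 8).
  b_1=1 ≤ 2
  b_2=2 ≤ 3
  b_3=2 ≤ 4
  b_4=3 ≤ 5
  b_5=7 > 6
  fails at i=5 ⇒ NO

NO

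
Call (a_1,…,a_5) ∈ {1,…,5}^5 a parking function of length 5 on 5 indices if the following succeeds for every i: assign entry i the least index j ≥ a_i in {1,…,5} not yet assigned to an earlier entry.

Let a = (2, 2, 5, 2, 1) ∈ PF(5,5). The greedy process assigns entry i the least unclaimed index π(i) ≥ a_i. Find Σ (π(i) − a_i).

Σπ(i) = 1+…+5 = 15; Σa = 2+2+5+2+1 = 12; disp = 15−12 = 3.

3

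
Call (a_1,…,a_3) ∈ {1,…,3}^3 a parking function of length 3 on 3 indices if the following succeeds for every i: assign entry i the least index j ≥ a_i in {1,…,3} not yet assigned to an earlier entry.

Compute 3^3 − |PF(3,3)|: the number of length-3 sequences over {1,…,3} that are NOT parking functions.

#PF = (3+1−3)·(3+1)^{3−1} = 1 · 16 = 16 (Pollak)
Check (2,2,3) → sorted (2,2,3): b_1=2>1, not a PF.
Total 27; non-PF = 27−16 = 11

11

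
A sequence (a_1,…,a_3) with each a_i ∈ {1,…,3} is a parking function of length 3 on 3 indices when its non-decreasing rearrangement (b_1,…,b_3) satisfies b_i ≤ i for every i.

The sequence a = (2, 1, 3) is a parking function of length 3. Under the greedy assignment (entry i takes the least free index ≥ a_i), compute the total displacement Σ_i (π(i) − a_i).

Σπ = 6 ({1..3} each once); Σa = 2+1+3 = 6; disp = 6−6 = 0.

0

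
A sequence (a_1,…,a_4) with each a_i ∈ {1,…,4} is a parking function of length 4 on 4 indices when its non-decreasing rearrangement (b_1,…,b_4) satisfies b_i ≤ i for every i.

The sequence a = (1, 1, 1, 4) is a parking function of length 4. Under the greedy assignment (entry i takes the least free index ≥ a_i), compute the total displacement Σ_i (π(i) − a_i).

3

Σπ = 10 ({1..4} each once); Σa = 1+1+1+4 = 7; disp = 10−7 = 3.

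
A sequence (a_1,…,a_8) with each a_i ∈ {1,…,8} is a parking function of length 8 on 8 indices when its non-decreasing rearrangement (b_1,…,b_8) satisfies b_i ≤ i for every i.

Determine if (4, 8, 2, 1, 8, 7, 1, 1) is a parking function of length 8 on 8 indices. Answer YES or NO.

NO

Order a: b = (1, 1, 1, 2, 4, 7, 8, 8).
  b_1=1 ≤ 1
  b_2=1 ≤ 2
  b_3=1 ≤ 3
  b_4=2 ≤ 4
  b_5=4 ≤ 5
  b_6=7 > 6
  fails at i=6 ⇒ NO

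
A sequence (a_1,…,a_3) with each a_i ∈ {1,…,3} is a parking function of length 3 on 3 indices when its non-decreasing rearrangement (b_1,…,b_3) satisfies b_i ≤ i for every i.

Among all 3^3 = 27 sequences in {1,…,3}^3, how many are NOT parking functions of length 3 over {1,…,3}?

Count = 1·4^2 = 1×16 = 16 (Pollak)
E.g. (2,2,3) → sorted (2,2,3): b_1=2>1, not a PF.
3^3 − 16 = 27 − 16 = 11

11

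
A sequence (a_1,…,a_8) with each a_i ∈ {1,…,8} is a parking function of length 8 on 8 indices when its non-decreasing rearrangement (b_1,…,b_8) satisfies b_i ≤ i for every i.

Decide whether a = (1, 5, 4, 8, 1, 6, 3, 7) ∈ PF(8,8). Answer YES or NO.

Sorted: b = (1, 1, 3, 4, 5, 6, 7, 8).
  b_1=1 ≤ 1
  b_2=1 ≤ 2
  b_3=3 ≤ 3
  b_4=4 ≤ 4
  b_5=5 ≤ 5
  b_6=6 ≤ 6
  b_7=7 ≤ 7
  b_8=8 ≤ 8
All bounds hold ⇒ YES

YES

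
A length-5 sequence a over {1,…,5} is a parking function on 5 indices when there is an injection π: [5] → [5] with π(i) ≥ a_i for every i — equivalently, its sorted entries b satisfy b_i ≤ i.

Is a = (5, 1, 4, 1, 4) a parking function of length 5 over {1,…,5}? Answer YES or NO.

NO

Sorted: b = (1, 1, 4, 4, 5).
  b_1=1 ≤ 1
  b_2=1 ≤ 2
  b_3=4 > 3
  fails at i=3 ⇒ NO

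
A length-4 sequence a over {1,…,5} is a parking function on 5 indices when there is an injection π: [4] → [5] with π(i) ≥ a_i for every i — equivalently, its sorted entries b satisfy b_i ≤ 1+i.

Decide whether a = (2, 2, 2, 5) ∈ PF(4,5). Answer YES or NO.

Order a: b = (2, 2, 2, 5).
  b_1=2 ≤ 2
  b_2=2 ≤ 3
  b_3=2 ≤ 4
  b_4=5 ≤ 5
All bounds hold ⇒ YES

YES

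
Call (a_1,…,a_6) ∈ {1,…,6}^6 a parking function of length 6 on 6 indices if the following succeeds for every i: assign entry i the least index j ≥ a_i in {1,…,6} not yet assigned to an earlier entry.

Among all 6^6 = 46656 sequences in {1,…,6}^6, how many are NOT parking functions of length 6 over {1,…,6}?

|PF(6,6)| = 1·7^5 = 1×16807 = 16807 (Pollak)
One tuple (1,6,1,6,3,4) → sorted (1,1,3,4,6,6): b_5=6>5, not a PF.
6^6 − 16807 = 46656 − 16807 = 29849

29849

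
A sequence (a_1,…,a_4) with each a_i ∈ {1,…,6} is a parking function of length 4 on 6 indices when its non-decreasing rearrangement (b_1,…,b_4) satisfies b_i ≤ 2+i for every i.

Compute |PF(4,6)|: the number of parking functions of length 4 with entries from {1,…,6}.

#PF = (6−4+1)·(6+1)^(4−1) = 3 · 343 = 1029 [KW]
One tuple (1,2,2,3) → sorted (1,2,2,3): b_i ≤ 2+i ∀i, a PF.

1029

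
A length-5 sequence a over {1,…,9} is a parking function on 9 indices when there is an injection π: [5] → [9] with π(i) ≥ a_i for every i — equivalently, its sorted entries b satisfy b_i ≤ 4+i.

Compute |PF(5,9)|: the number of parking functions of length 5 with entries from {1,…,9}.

50000

#PF = (9−5+1)·(9+1)^(5−1) = 5·10000 = 50000 (Konheim–Weiss)
One tuple (1,6,4,7,9) → sorted (1,4,6,7,9): b_i ≤ 4+i ∀i, a PF.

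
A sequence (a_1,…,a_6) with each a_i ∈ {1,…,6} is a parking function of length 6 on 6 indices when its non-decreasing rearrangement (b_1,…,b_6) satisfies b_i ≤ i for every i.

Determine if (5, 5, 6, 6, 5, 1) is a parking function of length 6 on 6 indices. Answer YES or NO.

NO

Rearranged: b = (1, 5, 5, 5, 6, 6).
  b_1=1 ≤ 1
  b_2=5 > 2
  fails at i=2 ⇒ NO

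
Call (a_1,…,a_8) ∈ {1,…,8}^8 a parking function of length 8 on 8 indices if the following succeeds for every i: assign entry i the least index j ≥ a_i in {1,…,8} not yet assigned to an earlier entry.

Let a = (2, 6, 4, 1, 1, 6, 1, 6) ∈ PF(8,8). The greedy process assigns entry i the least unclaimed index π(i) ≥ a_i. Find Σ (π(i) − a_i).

9

Σπ = 8·9/2 = 36 (π permutes [8]); Σa = 2+6+4+1+1+6+1+6 = 27; disp = 36−27 = 9.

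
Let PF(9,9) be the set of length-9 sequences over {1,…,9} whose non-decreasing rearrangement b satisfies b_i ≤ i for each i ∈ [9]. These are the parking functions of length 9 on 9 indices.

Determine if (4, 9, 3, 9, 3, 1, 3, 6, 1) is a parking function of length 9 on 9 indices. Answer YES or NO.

Rearranged: b = (1, 1, 3, 3, 3, 4, 6, 9, 9).
  b_1=1 ≤ 1
  b_2=1 ≤ 2
  b_3=3 ≤ 3
  b_4=3 ≤ 4
  b_5=3 ≤ 5
  b_6=4 ≤ 6
  b_7=6 ≤ 7
  b_8=9 > 8
  fails at i=8 ⇒ NO

NO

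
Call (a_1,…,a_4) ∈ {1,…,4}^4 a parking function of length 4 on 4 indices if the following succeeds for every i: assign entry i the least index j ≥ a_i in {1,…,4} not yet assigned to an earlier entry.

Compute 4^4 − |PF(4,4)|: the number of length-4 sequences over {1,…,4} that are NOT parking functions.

131

|PF(4,4)| = (4+1−4)·(4+1)^{4−1} = 1 · 125 = 125 (Pollak)
Check (3,1,4,4) → sorted (1,3,4,4): b_2=3>2, not a PF.
So 256 − 125 = 131 fail.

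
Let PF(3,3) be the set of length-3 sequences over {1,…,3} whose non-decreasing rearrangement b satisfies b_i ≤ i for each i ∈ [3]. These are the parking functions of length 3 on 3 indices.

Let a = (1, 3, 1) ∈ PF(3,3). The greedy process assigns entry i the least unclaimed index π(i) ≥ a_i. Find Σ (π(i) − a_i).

1

Σπ = 6 ({1..3} each once); Σa = 1+3+1 = 5; disp = 6−5 = 1.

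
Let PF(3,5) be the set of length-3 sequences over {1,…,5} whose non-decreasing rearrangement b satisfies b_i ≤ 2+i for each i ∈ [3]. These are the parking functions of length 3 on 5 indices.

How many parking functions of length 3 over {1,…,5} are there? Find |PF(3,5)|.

108

|PF(3,5)| = (5−3+1)·(5+1)^(3−1) = 3·36 = 108 [KW]
Check (5,2,2) → sorted (2,2,5): b_i ≤ 2+i ∀i, a PF.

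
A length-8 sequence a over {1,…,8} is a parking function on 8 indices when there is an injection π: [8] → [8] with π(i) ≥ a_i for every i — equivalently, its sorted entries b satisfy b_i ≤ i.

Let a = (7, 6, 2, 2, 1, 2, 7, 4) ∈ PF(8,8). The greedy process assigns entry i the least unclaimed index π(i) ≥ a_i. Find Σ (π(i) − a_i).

5

Σπ(i) = 1+…+8 = 36; Σa = 7+6+2+2+1+2+7+4 = 31; disp = 36−31 = 5.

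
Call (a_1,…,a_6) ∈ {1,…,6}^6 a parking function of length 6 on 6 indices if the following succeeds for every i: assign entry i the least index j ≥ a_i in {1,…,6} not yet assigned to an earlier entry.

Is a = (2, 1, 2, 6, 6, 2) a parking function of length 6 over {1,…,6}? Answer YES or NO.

NO

Rearranged: b = (1, 2, 2, 2, 6, 6).
  b_1=1 ≤ 1
  b_2=2 ≤ 2
  b_3=2 ≤ 3
  b_4=2 ≤ 4
  b_5=6 > 5
  fails at i=5 ⇒ NO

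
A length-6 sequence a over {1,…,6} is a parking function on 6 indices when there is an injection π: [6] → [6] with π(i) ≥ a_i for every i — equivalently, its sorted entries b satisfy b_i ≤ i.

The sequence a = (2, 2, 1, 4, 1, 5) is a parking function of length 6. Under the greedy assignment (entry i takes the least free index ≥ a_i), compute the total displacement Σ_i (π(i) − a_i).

Σπ = 6·7/2 = 21 (π permutes [6]); Σa = 2+2+1+4+1+5 = 15; disp = 21−15 = 6.

6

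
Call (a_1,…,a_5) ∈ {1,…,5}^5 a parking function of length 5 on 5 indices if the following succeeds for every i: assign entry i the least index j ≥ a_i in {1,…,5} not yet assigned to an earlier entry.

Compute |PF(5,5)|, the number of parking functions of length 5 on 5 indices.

|PF(5,5)| = (6−5)·6^(5−1) = 1×1296 = 1296 (Konheim–Weiss)
E.g. (1,3,2,3,5) → sorted (1,2,3,3,5): b_i ≤ i ∀i, a PF.

1296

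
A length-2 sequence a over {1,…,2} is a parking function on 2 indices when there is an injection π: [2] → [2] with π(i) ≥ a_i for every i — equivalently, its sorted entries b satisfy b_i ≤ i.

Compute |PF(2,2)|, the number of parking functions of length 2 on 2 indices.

3

|PF| = (3−2)·3^(2−1) = 1×3 = 3
Check (2,1) → sorted (1,2): b_i ≤ i ∀i, a PF.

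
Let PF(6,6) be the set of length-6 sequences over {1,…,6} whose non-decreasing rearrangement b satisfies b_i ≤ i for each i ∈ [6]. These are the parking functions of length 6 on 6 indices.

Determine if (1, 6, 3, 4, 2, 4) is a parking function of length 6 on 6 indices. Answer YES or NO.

Rearranged: b = (1, 2, 3, 4, 4, 6).
  b_1=1 ≤ 1
  b_2=2 ≤ 2
  b_3=3 ≤ 3
  b_4=4 ≤ 4
  b_5=4 ≤ 5
  b_6=6 ≤ 6
All bounds hold ⇒ YES

YES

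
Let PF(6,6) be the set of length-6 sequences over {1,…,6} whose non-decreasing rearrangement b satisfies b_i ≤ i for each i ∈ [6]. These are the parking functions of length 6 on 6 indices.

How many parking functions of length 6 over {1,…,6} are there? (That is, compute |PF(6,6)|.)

16807

|PF| = (6−6+1)·(6+1)^(6−1) = 1 · 16807 = 16807 (Konheim–Weiss)
E.g. (4,2,1,4,4,1) → sorted (1,1,2,4,4,4): b_i ≤ i ∀i, a PF.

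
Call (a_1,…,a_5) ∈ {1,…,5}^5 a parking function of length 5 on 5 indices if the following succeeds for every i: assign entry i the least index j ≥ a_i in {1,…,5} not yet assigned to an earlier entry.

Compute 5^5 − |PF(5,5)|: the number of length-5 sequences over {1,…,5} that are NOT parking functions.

1829

#PF = (5+1−5)·(5+1)^{5−1} = 1×1296 = 1296 (Pollak)
One tuple (4,5,5,3,3) → sorted (3,3,4,5,5): b_1=3>1, not a PF.
Total 3125; non-PF = 3125−1296 = 1829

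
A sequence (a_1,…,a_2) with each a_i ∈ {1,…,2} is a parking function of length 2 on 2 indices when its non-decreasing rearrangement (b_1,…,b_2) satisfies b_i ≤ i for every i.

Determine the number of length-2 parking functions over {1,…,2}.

3

#PF = (3−2)·3^(2−1) = 1×3 = 3
Example (1,2) → sorted (1,2): b_i ≤ i ∀i, a PF.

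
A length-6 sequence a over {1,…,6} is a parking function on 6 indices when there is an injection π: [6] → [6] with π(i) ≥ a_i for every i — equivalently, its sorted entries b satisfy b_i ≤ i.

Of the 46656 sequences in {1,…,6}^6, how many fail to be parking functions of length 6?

|PF| = 1·7^5 = 1×16807 = 16807 [KW]
One tuple (3,5,6,2,4,2) → sorted (2,2,3,4,5,6): b_1=2>1, not a PF.
6^6 − 16807 = 46656 − 16807 = 29849

29849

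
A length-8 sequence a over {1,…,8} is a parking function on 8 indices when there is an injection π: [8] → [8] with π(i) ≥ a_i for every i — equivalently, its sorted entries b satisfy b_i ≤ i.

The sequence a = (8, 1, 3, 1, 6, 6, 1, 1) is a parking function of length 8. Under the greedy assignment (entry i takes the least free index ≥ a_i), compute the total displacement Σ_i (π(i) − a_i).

9

Σπ = 36 ({1..8} each once); Σa = 8+1+3+1+6+6+1+1 = 27; disp = 36−27 = 9.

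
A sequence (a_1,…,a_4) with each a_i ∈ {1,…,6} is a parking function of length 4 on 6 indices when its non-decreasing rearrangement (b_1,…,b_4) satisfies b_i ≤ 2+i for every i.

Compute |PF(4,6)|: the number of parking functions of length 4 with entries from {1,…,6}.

1029

|PF| = (6+1−4)·(6+1)^{4−1} = 3 · 343 = 1029
Example (3,5,1,4) → sorted (1,3,4,5): b_i ≤ 2+i ∀i, a PF.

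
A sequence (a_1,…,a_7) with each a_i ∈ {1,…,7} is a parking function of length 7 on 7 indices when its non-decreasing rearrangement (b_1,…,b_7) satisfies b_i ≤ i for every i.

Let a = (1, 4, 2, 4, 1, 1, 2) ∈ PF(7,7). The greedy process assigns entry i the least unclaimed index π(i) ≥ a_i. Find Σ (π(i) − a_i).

Σπ = 28 ({1..7} each once); Σa = 1+4+2+4+1+1+2 = 15; disp = 28−15 = 13.

13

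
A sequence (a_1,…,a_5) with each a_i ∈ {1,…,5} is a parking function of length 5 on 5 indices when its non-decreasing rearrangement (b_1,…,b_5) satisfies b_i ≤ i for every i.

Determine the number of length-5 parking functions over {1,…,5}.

#PF = 1·6^4 = 1×1296 = 1296
One tuple (3,1,2,1,5) → sorted (1,1,2,3,5): b_i ≤ i ∀i, a PF.

1296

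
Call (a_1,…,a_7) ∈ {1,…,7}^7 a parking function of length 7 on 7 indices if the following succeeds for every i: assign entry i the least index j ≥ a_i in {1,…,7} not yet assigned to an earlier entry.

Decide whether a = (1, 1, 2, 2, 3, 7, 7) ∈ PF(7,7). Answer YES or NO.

NO

Rearranged: b = (1, 1, 2, 2, 3, 7, 7).
  b_1=1 ≤ 1
  b_2=1 ≤ 2
  b_3=2 ≤ 3
  b_4=2 ≤ 4
  b_5=3 ≤ 5
  b_6=7 > 6
  fails at i=6 ⇒ NO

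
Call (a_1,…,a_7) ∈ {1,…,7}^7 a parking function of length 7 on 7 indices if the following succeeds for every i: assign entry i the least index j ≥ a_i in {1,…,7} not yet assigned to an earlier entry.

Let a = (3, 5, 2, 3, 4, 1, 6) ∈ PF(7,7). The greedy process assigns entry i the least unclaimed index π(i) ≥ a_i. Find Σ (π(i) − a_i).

4

Σπ(i) = 1+…+7 = 28; Σa = 3+5+2+3+4+1+6 = 24; disp = 28−24 = 4.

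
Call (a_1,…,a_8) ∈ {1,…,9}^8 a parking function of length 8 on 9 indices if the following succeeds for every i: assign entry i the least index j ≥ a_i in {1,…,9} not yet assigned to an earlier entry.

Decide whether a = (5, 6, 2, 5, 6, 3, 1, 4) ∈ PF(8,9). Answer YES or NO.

Rearranged: b = (1, 2, 3, 4, 5, 5, 6, 6).
  b_1=1 ≤ 2
  b_2=2 ≤ 3
  b_3=3 ≤ 4
  b_4=4 ≤ 5
  b_5=5 ≤ 6
  b_6=5 ≤ 7
  b_7=6 ≤ 8
  b_8=6 ≤ 9
All bounds hold ⇒ YES

YES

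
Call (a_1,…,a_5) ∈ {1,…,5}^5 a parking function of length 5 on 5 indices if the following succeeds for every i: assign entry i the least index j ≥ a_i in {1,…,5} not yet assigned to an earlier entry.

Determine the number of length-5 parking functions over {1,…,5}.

1296

Count = (5+1−5)·(5+1)^{5−1} = 1 · 1296 = 1296 [KW]
One tuple (4,1,2,1,4) → sorted (1,1,2,4,4): b_i ≤ i ∀i, a PF.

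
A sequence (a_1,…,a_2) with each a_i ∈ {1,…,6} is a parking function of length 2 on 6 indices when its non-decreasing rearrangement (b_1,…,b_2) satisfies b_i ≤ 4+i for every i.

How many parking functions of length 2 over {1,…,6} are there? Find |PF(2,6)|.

35

Count = 5·7^1 = 5·7 = 35 (Pollak)
E.g. (6,1) → sorted (1,6): b_i ≤ 4+i ∀i, a PF.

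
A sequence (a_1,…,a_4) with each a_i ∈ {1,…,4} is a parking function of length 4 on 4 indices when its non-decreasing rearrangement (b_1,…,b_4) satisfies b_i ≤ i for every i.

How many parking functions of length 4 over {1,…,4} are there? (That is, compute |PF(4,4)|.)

125

Count = (4−4+1)·(4+1)^(4−1) = 1 · 125 = 125
Example (4,2,2,1) → sorted (1,2,2,4): b_i ≤ i ∀i, a PF.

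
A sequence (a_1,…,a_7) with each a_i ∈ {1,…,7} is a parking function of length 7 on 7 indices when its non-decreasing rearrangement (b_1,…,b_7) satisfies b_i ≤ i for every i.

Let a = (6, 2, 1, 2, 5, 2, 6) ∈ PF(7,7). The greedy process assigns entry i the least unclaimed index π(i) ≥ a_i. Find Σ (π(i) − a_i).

4

Σπ = 7·8/2 = 28 (π permutes [7]); Σa = 6+2+1+2+5+2+6 = 24; disp = 28−24 = 4.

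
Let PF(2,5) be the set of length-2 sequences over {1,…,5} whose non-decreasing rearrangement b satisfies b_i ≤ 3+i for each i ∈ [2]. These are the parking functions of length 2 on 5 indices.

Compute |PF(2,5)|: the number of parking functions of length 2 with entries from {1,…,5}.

|PF(2,5)| = 4·6^1 = 4×6 = 24
One tuple (5,4) → sorted (4,5): b_i ≤ 3+i ∀i, a PF.

24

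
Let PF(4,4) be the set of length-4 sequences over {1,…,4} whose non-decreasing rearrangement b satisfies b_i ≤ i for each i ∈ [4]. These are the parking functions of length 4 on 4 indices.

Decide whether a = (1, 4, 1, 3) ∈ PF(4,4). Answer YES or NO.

Order a: b = (1, 1, 3, 4).
  b_1=1 ≤ 1
  b_2=1 ≤ 2
  b_3=3 ≤ 3
  b_4=4 ≤ 4
All bounds hold ⇒ YES

YES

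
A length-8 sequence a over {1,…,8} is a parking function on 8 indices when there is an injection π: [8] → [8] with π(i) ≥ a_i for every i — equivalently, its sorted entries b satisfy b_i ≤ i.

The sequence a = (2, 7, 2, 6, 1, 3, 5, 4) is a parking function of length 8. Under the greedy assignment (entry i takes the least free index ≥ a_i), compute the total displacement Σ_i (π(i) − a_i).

6

Σπ = 8·9/2 = 36 (π permutes [8]); Σa = 2+7+2+6+1+3+5+4 = 30; disp = 36−30 = 6.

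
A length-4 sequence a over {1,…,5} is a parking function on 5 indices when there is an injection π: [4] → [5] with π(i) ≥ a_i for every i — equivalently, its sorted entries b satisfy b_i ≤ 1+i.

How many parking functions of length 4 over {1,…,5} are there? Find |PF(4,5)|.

#PF = (5+1−4)·(5+1)^{4−1} = 2·216 = 432 (Pollak)
Check (3,4,1,2) → sorted (1,2,3,4): b_i ≤ 1+i ∀i, a PF.

432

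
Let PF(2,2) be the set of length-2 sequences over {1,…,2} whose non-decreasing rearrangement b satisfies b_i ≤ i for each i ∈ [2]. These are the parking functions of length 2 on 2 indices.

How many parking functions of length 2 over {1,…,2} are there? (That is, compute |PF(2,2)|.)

|PF(2,2)| = (3−2)·3^(2−1) = 1·3 = 3 (Konheim–Weiss)
Check (2,1) → sorted (1,2): b_i ≤ i ∀i, a PF.

3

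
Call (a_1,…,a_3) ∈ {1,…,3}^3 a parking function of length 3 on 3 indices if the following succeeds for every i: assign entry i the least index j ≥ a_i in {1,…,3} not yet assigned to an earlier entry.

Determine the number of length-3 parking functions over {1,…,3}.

#PF = (3−3+1)·(3+1)^(3−1) = 1×16 = 16 [KW]
One tuple (3,2,1) → sorted (1,2,3): b_i ≤ i ∀i, a PF.

16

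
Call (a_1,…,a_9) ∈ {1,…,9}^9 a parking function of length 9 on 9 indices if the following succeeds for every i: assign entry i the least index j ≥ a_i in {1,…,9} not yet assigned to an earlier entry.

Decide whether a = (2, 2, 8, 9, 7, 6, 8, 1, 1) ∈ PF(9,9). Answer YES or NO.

Rearranged: b = (1, 1, 2, 2, 6, 7, 8, 8, 9).
  b_1=1 ≤ 1
  b_2=1 ≤ 2
  b_3=2 ≤ 3
  b_4=2 ≤ 4
  b_5=6 > 5
  fails at i=5 ⇒ NO

NO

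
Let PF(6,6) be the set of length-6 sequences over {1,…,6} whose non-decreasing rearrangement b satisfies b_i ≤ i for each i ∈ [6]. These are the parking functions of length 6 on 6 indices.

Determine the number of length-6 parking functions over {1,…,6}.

16807

Count = (7−6)·7^(6−1) = 1×16807 = 16807 (Pollak)
One tuple (6,3,4,1,3,1) → sorted (1,1,3,3,4,6): b_i ≤ i ∀i, a PF.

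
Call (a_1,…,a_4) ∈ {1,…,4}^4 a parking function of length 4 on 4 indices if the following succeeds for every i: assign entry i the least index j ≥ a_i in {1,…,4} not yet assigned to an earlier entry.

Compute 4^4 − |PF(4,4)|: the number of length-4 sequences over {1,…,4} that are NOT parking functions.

131

Count = 1·5^3 = 1·125 = 125 (Pollak)
One tuple (1,3,4,4) → sorted (1,3,4,4): b_2=3>2, not a PF.
So 256 − 125 = 131 fail.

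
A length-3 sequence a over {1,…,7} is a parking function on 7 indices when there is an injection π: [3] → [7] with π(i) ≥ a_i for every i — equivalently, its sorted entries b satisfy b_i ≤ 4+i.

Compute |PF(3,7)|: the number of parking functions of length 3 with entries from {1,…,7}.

320

|PF| = (7−3+1)·(7+1)^(3−1) = 5×64 = 320
One tuple (2,3,6) → sorted (2,3,6): b_i ≤ 4+i ∀i, a PF.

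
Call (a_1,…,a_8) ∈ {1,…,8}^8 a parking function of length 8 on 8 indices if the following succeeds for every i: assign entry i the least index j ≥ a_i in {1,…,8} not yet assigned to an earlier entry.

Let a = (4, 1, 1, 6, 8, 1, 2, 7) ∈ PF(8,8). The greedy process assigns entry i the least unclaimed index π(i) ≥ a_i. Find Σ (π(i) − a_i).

6

Σπ = 8·9/2 = 36 (π permutes [8]); Σa = 4+1+1+6+8+1+2+7 = 30; disp = 36−30 = 6.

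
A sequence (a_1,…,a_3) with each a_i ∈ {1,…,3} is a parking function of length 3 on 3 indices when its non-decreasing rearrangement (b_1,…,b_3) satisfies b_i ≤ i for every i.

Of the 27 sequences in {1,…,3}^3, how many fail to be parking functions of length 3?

11

|PF(3,3)| = (4−3)·4^(3−1) = 1×16 = 16 [KW]
E.g. (3,3,2) → sorted (2,3,3): b_1=2>1, not a PF.
Total 27; non-PF = 27−16 = 11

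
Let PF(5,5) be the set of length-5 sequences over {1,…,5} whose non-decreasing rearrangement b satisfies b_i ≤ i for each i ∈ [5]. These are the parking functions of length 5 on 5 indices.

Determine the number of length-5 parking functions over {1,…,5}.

1296

#PF = (5−5+1)·(5+1)^(5−1) = 1×1296 = 1296
E.g. (3,2,2,3,1) → sorted (1,2,2,3,3): b_i ≤ i ∀i, a PF.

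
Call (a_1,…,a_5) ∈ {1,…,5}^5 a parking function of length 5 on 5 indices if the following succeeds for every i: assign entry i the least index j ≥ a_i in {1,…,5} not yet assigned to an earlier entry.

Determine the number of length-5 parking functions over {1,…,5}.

Count = (5−5+1)·(5+1)^(5−1) = 1·1296 = 1296
E.g. (2,3,2,4,1) → sorted (1,2,2,3,4): b_i ≤ i ∀i, a PF.

1296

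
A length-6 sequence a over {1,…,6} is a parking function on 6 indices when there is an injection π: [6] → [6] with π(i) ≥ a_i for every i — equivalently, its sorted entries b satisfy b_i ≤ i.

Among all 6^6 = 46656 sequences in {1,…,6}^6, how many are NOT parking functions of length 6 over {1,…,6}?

|PF| = 1·7^5 = 1×16807 = 16807
One tuple (6,5,3,6,6,6) → sorted (3,5,6,6,6,6): b_1=3>1, not a PF.
Total 46656; non-PF = 46656−16807 = 29849

29849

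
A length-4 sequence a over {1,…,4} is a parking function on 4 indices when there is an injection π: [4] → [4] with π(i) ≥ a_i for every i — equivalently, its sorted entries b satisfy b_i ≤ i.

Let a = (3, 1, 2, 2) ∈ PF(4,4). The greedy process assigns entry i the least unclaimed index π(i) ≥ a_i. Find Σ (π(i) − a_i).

2

Σπ = 4·5/2 = 10 (π permutes [4]); Σa = 3+1+2+2 = 8; disp = 10−8 = 2.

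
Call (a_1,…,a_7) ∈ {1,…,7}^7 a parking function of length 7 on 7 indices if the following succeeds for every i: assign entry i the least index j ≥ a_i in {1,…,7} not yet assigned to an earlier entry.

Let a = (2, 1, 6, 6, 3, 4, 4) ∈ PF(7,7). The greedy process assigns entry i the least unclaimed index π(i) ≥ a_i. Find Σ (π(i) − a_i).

2

Σπ(i) = 1+…+7 = 28; Σa = 2+1+6+6+3+4+4 = 26; disp = 28−26 = 2.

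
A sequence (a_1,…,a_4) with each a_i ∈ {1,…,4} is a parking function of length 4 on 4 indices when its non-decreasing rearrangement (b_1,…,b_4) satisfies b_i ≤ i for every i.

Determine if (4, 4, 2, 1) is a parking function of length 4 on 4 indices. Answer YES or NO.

NO

Sorted: b = (1, 2, 4, 4).
  b_1=1 ≤ 1
  b_2=2 ≤ 2
  b_3=4 > 3
  fails at i=3 ⇒ NO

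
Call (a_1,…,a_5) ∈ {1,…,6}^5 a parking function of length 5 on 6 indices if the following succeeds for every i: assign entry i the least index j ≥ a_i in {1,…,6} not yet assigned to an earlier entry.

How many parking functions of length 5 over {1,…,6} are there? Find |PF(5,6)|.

4802

|PF| = (6−5+1)·(6+1)^(5−1) = 2·2401 = 4802 [KW]
E.g. (6,3,1,1,3) → sorted (1,1,3,3,6): b_i ≤ 1+i ∀i, a PF.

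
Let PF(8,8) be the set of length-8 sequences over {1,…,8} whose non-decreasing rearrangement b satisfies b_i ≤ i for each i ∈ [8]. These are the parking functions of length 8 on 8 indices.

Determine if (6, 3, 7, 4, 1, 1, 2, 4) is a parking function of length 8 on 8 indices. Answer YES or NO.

YES

Rearranged: b = (1, 1, 2, 3, 4, 4, 6, 7).
  b_1=1 ≤ 1
  b_2=1 ≤ 2
  b_3=2 ≤ 3
  b_4=3 ≤ 4
  b_5=4 ≤ 5
  b_6=4 ≤ 6
  b_7=6 ≤ 7
  b_8=7 ≤ 8
All bounds hold ⇒ YES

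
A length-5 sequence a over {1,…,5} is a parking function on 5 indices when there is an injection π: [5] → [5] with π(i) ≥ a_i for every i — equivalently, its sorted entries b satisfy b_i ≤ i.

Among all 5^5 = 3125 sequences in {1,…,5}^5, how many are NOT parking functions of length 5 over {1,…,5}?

1829

Count = (5−5+1)·(5+1)^(5−1) = 1×1296 = 1296 [KW]
Check (2,2,5,4,5) → sorted (2,2,4,5,5): b_1=2>1, not a PF.
5^5 − 1296 = 3125 − 1296 = 1829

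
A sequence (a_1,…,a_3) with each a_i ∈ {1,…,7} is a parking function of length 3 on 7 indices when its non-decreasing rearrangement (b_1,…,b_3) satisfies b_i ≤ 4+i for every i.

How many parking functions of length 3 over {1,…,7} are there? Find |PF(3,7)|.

320

|PF(3,7)| = 5·8^2 = 5·64 = 320
Check (7,5,5) → sorted (5,5,7): b_i ≤ 4+i ∀i, a PF.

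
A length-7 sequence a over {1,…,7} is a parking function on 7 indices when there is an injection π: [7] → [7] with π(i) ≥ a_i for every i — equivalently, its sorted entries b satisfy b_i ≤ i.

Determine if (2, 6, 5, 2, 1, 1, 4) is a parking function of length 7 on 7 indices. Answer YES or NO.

YES

Sorted: b = (1, 1, 2, 2, 4, 5, 6).
  b_1=1 ≤ 1
  b_2=1 ≤ 2
  b_3=2 ≤ 3
  b_4=2 ≤ 4
  b_5=4 ≤ 5
  b_6=5 ≤ 6
  b_7=6 ≤ 7
All bounds hold ⇒ YES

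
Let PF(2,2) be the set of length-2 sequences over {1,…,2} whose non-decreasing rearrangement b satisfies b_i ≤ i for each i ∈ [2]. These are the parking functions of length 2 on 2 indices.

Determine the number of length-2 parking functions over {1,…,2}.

3

|PF(2,2)| = (2−2+1)·(2+1)^(2−1) = 1×3 = 3 [KW]
Example (1,1) → sorted (1,1): b_i ≤ i ∀i, a PF.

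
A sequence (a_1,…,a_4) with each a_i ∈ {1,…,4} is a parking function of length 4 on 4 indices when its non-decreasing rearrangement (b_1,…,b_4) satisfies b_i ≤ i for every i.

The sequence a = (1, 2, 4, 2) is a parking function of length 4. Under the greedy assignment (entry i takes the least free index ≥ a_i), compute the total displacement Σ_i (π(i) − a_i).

Σπ = 10 ({1..4} each once); Σa = 1+2+4+2 = 9; disp = 10−9 = 1.

1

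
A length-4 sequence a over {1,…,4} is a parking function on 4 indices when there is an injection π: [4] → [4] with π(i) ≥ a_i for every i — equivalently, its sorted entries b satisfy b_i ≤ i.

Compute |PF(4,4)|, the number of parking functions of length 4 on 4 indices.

#PF = (4−4+1)·(4+1)^(4−1) = 1×125 = 125 [KW]
Check (1,2,1,2) → sorted (1,1,2,2): b_i ≤ i ∀i, a PF.

125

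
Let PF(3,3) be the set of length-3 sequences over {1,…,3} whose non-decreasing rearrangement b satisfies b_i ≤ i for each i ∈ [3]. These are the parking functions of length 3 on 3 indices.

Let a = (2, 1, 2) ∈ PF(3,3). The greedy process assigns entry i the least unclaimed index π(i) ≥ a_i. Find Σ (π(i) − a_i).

Σπ = 3·4/2 = 6 (π permutes [3]); Σa = 2+1+2 = 5; disp = 6−5 = 1.

1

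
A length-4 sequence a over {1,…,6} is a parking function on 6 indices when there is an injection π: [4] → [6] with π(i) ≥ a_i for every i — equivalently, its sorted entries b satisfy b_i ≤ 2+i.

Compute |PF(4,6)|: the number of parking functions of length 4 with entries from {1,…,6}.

|PF| = (6+1−4)·(6+1)^{4−1} = 3 · 343 = 1029 (Konheim–Weiss)
E.g. (3,4,2,1) → sorted (1,2,3,4): b_i ≤ 2+i ∀i, a PF.

1029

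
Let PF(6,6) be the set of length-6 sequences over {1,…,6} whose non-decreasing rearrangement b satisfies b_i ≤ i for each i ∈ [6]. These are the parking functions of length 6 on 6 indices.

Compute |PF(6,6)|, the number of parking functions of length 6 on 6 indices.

16807

Count = (7−6)·7^(6−1) = 1×16807 = 16807
One tuple (2,3,1,5,1,4) → sorted (1,1,2,3,4,5): b_i ≤ i ∀i, a PF.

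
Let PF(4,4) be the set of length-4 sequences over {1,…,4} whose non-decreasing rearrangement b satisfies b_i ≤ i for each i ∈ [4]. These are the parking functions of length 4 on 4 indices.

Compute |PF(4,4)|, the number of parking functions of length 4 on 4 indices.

125

|PF| = 1·5^3 = 1·125 = 125 (Konheim–Weiss)
One tuple (3,1,1,1) → sorted (1,1,1,3): b_i ≤ i ∀i, a PF.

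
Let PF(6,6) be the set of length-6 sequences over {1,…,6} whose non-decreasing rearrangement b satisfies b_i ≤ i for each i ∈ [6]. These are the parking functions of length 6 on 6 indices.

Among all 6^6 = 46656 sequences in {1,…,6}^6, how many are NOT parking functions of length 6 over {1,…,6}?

#PF = 1·7^5 = 1 · 16807 = 16807
E.g. (6,6,3,4,6,4) → sorted (3,4,4,6,6,6): b_1=3>1, not a PF.
So 46656 − 16807 = 29849 fail.

29849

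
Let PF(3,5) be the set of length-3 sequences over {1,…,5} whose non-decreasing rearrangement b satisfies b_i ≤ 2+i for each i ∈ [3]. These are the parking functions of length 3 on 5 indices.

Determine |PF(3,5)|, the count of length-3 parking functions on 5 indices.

|PF(3,5)| = (5+1−3)·(5+1)^{3−1} = 3·36 = 108
Check (2,4,4) → sorted (2,4,4): b_i ≤ 2+i ∀i, a PF.

108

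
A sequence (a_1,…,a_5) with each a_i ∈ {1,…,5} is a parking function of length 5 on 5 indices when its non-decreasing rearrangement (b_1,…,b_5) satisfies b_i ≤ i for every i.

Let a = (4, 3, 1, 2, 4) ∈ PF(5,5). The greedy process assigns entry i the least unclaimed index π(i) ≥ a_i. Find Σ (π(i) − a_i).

Σπ(i) = 1+…+5 = 15; Σa = 4+3+1+2+4 = 14; disp = 15−14 = 1.

1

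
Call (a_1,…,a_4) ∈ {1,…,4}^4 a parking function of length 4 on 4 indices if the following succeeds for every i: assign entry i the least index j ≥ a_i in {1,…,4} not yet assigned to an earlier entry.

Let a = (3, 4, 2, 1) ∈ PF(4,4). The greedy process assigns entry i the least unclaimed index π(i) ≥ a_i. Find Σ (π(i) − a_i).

0

Σπ = 4·5/2 = 10 (π permutes [4]); Σa = 3+4+2+1 = 10; disp = 10−10 = 0.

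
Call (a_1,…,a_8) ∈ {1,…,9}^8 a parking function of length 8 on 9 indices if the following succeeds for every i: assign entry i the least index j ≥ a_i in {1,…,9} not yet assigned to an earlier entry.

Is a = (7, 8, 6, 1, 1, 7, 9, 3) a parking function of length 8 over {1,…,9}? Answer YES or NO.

Sorted: b = (1, 1, 3, 6, 7, 7, 8, 9).
  b_1=1 ≤ 2
  b_2=1 ≤ 3
  b_3=3 ≤ 4
  b_4=6 > 5
  fails at i=4 ⇒ NO

NO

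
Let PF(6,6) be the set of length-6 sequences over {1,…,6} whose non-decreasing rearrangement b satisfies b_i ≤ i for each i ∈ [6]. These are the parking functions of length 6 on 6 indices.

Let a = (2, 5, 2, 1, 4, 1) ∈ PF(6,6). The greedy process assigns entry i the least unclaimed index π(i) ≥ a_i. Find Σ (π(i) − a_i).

6

Σπ(i) = 1+…+6 = 21; Σa = 2+5+2+1+4+1 = 15; disp = 21−15 = 6.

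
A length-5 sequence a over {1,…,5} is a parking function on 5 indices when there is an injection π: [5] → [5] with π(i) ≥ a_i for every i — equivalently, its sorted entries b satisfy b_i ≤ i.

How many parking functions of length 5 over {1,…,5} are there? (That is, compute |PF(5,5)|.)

|PF(5,5)| = (5+1−5)·(5+1)^{5−1} = 1·1296 = 1296 (Pollak)
Check (1,4,5,2,2) → sorted (1,2,2,4,5): b_i ≤ i ∀i, a PF.

1296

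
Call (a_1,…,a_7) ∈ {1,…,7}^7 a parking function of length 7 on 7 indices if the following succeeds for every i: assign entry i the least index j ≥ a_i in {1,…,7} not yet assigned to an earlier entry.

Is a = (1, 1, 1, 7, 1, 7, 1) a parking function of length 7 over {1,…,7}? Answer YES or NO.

NO

Rearranged: b = (1, 1, 1, 1, 1, 7, 7).
  b_1=1 ≤ 1
  b_2=1 ≤ 2
  b_3=1 ≤ 3
  b_4=1 ≤ 4
  b_5=1 ≤ 5
  b_6=7 > 6
  fails at i=6 ⇒ NO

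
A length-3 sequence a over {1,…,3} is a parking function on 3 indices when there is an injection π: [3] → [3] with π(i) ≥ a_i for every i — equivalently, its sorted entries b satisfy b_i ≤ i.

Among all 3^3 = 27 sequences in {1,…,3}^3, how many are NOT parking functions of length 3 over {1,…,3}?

11

|PF(3,3)| = (3−3+1)·(3+1)^(3−1) = 1 · 16 = 16 (Konheim–Weiss)
Check (3,3,3) → sorted (3,3,3): b_1=3>1, not a PF.
3^3 − 16 = 27 − 16 = 11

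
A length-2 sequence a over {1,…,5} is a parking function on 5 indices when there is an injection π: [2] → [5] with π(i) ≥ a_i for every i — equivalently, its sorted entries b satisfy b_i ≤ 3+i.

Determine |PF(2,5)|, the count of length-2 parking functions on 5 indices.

#PF = (5−2+1)·(5+1)^(2−1) = 4 · 6 = 24 (Konheim–Weiss)
One tuple (3,4) → sorted (3,4): b_i ≤ 3+i ∀i, a PF.

24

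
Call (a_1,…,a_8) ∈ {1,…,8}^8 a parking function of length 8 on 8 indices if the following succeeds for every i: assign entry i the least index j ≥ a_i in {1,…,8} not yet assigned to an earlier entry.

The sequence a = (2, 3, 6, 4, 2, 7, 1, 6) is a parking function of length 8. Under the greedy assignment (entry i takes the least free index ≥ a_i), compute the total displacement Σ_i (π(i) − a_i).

Σπ = 36 ({1..8} each once); Σa = 2+3+6+4+2+7+1+6 = 31; disp = 36−31 = 5.

5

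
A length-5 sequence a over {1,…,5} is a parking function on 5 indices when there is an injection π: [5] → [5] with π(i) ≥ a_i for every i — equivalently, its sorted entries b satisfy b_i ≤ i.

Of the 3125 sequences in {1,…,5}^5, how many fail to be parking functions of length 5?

1829

#PF = (5−5+1)·(5+1)^(5−1) = 1×1296 = 1296 [KW]
Example (5,4,3,3,4) → sorted (3,3,4,4,5): b_1=3>1, not a PF.
So 3125 − 1296 = 1829 fail.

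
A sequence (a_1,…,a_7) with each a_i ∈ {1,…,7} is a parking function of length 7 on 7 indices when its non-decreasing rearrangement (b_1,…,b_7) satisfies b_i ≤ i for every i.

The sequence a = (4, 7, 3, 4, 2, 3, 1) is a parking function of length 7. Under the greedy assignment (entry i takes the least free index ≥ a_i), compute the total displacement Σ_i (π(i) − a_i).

Σπ(i) = 1+…+7 = 28; Σa = 4+7+3+4+2+3+1 = 24; disp = 28−24 = 4.

4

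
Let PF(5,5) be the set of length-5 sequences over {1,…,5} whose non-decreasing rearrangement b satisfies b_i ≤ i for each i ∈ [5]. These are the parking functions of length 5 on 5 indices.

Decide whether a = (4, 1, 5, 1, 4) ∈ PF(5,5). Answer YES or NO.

Sorted: b = (1, 1, 4, 4, 5).
  b_1=1 ≤ 1
  b_2=1 ≤ 2
  b_3=4 > 3
  fails at i=3 ⇒ NO

NO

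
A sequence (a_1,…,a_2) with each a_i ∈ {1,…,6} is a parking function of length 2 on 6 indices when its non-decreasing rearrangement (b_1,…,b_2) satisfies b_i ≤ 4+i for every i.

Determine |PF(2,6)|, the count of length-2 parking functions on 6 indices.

35

Count = (7−2)·7^(2−1) = 5 · 7 = 35 (Konheim–Weiss)
E.g. (3,3) → sorted (3,3): b_i ≤ 4+i ∀i, a PF.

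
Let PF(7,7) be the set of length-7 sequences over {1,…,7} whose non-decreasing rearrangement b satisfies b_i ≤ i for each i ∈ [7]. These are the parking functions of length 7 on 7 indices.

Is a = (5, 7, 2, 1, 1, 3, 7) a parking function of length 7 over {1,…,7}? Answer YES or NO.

NO

Rearranged: b = (1, 1, 2, 3, 5, 7, 7).
  b_1=1 ≤ 1
  b_2=1 ≤ 2
  b_3=2 ≤ 3
  b_4=3 ≤ 4
  b_5=5 ≤ 5
  b_6=7 > 6
  fails at i=6 ⇒ NO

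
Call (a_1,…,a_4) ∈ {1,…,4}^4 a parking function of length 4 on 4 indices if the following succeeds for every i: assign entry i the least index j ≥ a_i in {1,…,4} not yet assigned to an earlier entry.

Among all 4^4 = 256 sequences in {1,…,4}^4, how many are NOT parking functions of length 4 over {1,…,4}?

131

|PF| = (4−4+1)·(4+1)^(4−1) = 1 · 125 = 125
Example (4,4,3,4) → sorted (3,4,4,4): b_1=3>1, not a PF.
So 256 − 125 = 131 fail.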